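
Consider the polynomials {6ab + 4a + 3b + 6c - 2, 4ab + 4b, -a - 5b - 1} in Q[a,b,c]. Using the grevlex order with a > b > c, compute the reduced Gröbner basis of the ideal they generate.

f_1 = 6ab + 4a + 3b + 6c - 2, LT = ab.
f_2 = 4ab + 4b, LT = ab.
f_3 = -a - 5b - 1, LT = a.

S(f_1,f_2): lcm = ab. S = 2/3a - 1/2b + c - 1/3.
  leading term a: subtract (-2/3)·f_3 from 2/3a - 1/2b + c - 1/3 → -23/6b + c - 1
  leading term b: no divisor's leading term divides it; move -23/6b to the remainder.
  leading term c: no divisor's leading term divides it; move c to the remainder.
  leading term 1: no divisor's leading term divides it; move -1 to the remainder.
  remainder -23/6b + c - 1 ≠ 0; add g_4 = -23/6b + c - 1 to the basis.

S(f_1,f_3): lcm = ab. S = -5b^2 + 2/3a - 1/2b + c - 1/3.
  leading term b^2: subtract (30/23b)·g_4 from -5b^2 + 2/3a - 1/2b + c - 1/3 → -30/23bc + 2/3a + 37/46b + c - 1/3
  leading term bc: subtract (180/529c)·g_4 from -30/23bc + 2/3a + 37/46b + c - 1/3 → -180/529c^2 + 2/3a + 37/46b + 709/529c - 1/3
  leading term c^2: no divisor's leading term divides it; move -180/529c^2 to the remainder.
  leading term a: subtract (-2/3)·f_3 from 2/3a + 37/46b + 709/529c - 1/3 → -349/138b + 709/529c - 1
  leading term b: subtract (349/529)·g_4 from -349/138b + 709/529c - 1 → 360/529c - 180/529
  leading term c: no divisor's leading term divides it; move 360/529c to the remainder.
  leading term 1: no divisor's leading term divides it; move -180/529 to the remainder.
  remainder -180/529c^2 + 360/529c - 180/529 ≠ 0; add g_5 = -180/529c^2 + 360/529c - 180/529 to the basis.

S(f_2,f_3): lcm = ab. S = -5b^2.
  leading term b^2: subtract (30/23b)·g_4 from -5b^2 → -30/23bc + 30/23b
  leading term bc: subtract (180/529c)·g_4 from -30/23bc + 30/23b → -180/529c^2 + 30/23b + 180/529c
  leading term c^2: subtract (1)·g_5 from -180/529c^2 + 30/23b + 180/529c → 30/23b - 180/529c + 180/529
  leading term b: subtract (-180/529)·g_4 from 30/23b - 180/529c + 180/529 → 0
  remainder 0.

S(f_1,g_4): lcm = ab. S = 6/23ac + 28/69a + 1/2b + c - 1/3.
  leading term ac: subtract (-6/23c)·f_3 from 6/23ac + 28/69a + 1/2b + c - 1/3 → -30/23bc + 28/69a + 1/2b + 17/23c - 1/3
  leading term bc: subtract (180/529c)·g_4 from -30/23bc + 28/69a + 1/2b + 17/23c - 1/3 → -180/529c^2 + 28/69a + 1/2b + 571/529c - 1/3
  leading term c^2: subtract (1)·g_5 from -180/529c^2 + 28/69a + 1/2b + 571/529c - 1/3 → 28/69a + 1/2b + 211/529c + 11/1587
  leading term a: subtract (-28/69)·f_3 from 28/69a + 1/2b + 211/529c + 11/1587 → -211/138b + 211/529c - 211/529
  leading term b: subtract (211/529)·g_4 from -211/138b + 211/529c - 211/529 → 0
  remainder 0.

S(f_2,g_4): lcm = ab. S = 6/23ac - 6/23a + b.
  leading term ac: subtract (-6/23c)·f_3 from 6/23ac - 6/23a + b → -30/23bc - 6/23a + b - 6/23c
  leading term bc: subtract (180/529c)·g_4 from -30/23bc - 6/23a + b - 6/23c → -180/529c^2 - 6/23a + b + 42/529c
  leading term c^2: subtract (1)·g_5 from -180/529c^2 - 6/23a + b + 42/529c → -6/23a + b - 318/529c + 180/529
  leading term a: subtract (6/23)·f_3 from -6/23a + b - 318/529c + 180/529 → 53/23b - 318/529c + 318/529
  leading term b: subtract (-318/529)·g_4 from 53/23b - 318/529c + 318/529 → 0
  remainder 0.

S(f_3,g_4): leading monomials are coprime, so the S-polynomial reduces to 0 (Buchberger's first criterion).
S(f_1,g_5): leading monomials are coprime, so the S-polynomial reduces to 0 (Buchberger's first criterion).
S(f_2,g_5): leading monomials are coprime, so the S-polynomial reduces to 0 (Buchberger's first criterion).
S(f_3,g_5): leading monomials are coprime, so the S-polynomial reduces to 0 (Buchberger's first criterion).
S(g_4,g_5): leading monomials are coprime, so the S-polynomial reduces to 0 (Buchberger's first criterion).
Every S-polynomial of the final basis reduces to 0, so we have a Gröbner basis.
Inter-reduce: drop elements whose leading term is divisible by another's, tail-reduce, and make monic.

G = {c^2 - 2c + 1, a + 30/23c - 7/23, b - 6/23c + 6/23}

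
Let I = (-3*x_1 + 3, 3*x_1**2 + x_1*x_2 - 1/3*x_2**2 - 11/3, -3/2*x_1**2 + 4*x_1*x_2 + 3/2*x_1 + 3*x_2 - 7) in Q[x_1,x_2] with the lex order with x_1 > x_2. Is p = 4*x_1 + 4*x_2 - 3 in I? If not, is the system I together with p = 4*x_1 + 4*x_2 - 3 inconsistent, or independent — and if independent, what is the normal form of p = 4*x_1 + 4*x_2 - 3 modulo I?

Adjoining 4*x_1 + 4*x_2 - 3 makes the ideal the whole ring: the system is inconsistent.

First compute the reduced Gröbner basis of I by Buchberger's algorithm.
f_1 = -3*x_1 + 3, LT = x_1.
f_2 = 3*x_1**2 + x_1*x_2 - 1/3*x_2**2 - 11/3, LT = x_1**2.
f_3 = -3/2*x_1**2 + 4*x_1*x_2 + 3/2*x_1 + 3*x_2 - 7, LT = x_1**2.

S(f_1,f_2): lcm = x_1**2. S = -1/3*x_1*x_2 - x_1 + 1/9*x_2**2 + 11/9.
  leading term x_1*x_2: subtract (1/9*x_2)·f_1 from -1/3*x_1*x_2 - x_1 + 1/9*x_2**2 + 11/9 → -x_1 + 1/9*x_2**2 - 1/3*x_2 + 11/9
  leading term x_1: subtract (1/3)·f_1 from -x_1 + 1/9*x_2**2 - 1/3*x_2 + 11/9 → 1/9*x_2**2 - 1/3*x_2 + 2/9
  leading term x_2**2: no divisor's leading term divides it; move 1/9*x_2**2 to the remainder.
  leading term x_2: no divisor's leading term divides it; move -1/3*x_2 to the remainder.
  leading term 1: no divisor's leading term divides it; move 2/9 to the remainder.
  remainder 1/9*x_2**2 - 1/3*x_2 + 2/9 ≠ 0; add h_4 = 1/9*x_2**2 - 1/3*x_2 + 2/9 to the basis.

S(f_1,f_3): lcm = x_1**2. S = 8/3*x_1*x_2 + 2*x_2 - 14/3.
  leading term x_1*x_2: subtract (-8/9*x_2)·f_1 from 8/3*x_1*x_2 + 2*x_2 - 14/3 → 14/3*x_2 - 14/3
  leading term x_2: no divisor's leading term divides it; move 14/3*x_2 to the remainder.
  leading term 1: no divisor's leading term divides it; move -14/3 to the remainder.
  remainder 14/3*x_2 - 14/3 ≠ 0; add h_5 = 14/3*x_2 - 14/3 to the basis.

The other S-polynomials (S(f_2,f_3), S(f_1,h_4), S(f_2,h_4), S(f_3,h_4), S(f_1,h_5), S(f_2,h_5), S(f_3,h_5), S(h_4,h_5)) all reduce to 0 modulo the current basis, so we have a Gröbner basis.
Inter-reduce: drop elements whose leading term is divisible by another's, tail-reduce, and make monic.
Reduced Gröbner basis: {x_1 - 1, x_2 - 1}.
Label its elements g_1 = x_1 - 1, g_2 = x_2 - 1.

Reduce p = 4*x_1 + 4*x_2 - 3 modulo G:
  leading term x_1: subtract (4)·g_1 from 4*x_1 + 4*x_2 - 3 → 4*x_2 + 1
  leading term x_2: subtract (4)·g_2 from 4*x_2 + 1 → 5
  leading term 1: no divisor's leading term divides it; move 5 to the remainder.
  normal form = 5.
The normal form is nonzero, so p ∉ I. Since p minus its normal form lies in I, I + (p) = I + (r) where r = 5; decide whether this ideal is the whole ring.
Here r = 5 is a nonzero constant, hence a unit: 1 ∈ I + (p), the Gröbner basis of I + (p) is {1}, and the enlarged system has no common solution — adjoining p is inconsistent.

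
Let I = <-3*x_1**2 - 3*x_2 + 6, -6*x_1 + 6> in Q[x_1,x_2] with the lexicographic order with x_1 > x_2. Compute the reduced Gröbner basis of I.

G = {x_1 - 1, x_2 - 1}

This is the nonlinear analogue of row-reducing a linear system.

f_1 = -3*x_1**2 - 3*x_2 + 6, LT = x_1**2.
f_2 = -6*x_1 + 6, LT = x_1.

S(f_1,f_2): lcm = x_1**2. S = x_1 + x_2 - 2.
  leading term x_1: subtract (-1/6)·f_2 from x_1 + x_2 - 2 → x_2 - 1
  leading term x_2: no divisor's leading term divides it; move x_2 to the remainder.
  leading term 1: no divisor's leading term divides it; move -1 to the remainder.
  remainder x_2 - 1 ≠ 0; add g_3 = x_2 - 1 to the basis.

The other S-polynomials (S(f_1,g_3), S(f_2,g_3)) all reduce to 0 modulo the current basis, so we have a Gröbner basis.
Inter-reduce: drop elements whose leading term is divisible by another's, tail-reduce, and make monic.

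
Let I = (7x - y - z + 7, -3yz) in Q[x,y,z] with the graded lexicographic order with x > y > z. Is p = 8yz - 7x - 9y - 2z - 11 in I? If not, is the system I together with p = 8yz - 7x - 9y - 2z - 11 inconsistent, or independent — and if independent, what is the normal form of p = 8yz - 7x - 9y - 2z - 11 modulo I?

8yz - 7x - 9y - 2z - 11 is independent of I; its normal form modulo I is -10y - 3z - 4.

First compute the reduced Gröbner basis of I by Buchberger's algorithm.
f_1 = 7x - y - z + 7, LT = x.
f_2 = -3yz, LT = yz.

The S-polynomials (S(f_1,f_2)) all reduce to 0 modulo the current basis, so we have a Gröbner basis.
Inter-reduce: drop elements whose leading term is divisible by another's, tail-reduce, and make monic.
Reduced Gröbner basis: {yz, x - 1/7y - 1/7z + 1}.
Label its elements g_1 = yz, g_2 = x - 1/7y - 1/7z + 1.

Reduce p = 8yz - 7x - 9y - 2z - 11 modulo G:
  leading term yz: subtract (8)·g_1 from 8yz - 7x - 9y - 2z - 11 → -7x - 9y - 2z - 11
  leading term x: subtract (-7)·g_2 from -7x - 9y - 2z - 11 → -10y - 3z - 4
  leading term y: no divisor's leading term divides it; move -10y to the remainder.
  leading term z: no divisor's leading term divides it; move -3z to the remainder.
  leading term 1: no divisor's leading term divides it; move -4 to the remainder.
  normal form = -10y - 3z - 4.
The normal form is nonzero, so p ∉ I. Since p minus its normal form lies in I, I + (p) = I + (r) where r = -10y - 3z - 4; decide whether this ideal is the whole ring.
Run Buchberger on G together with r (pairs among the g_i already reduce to 0 since G is a Gröbner basis):
g_1 = yz, LT = yz.
g_2 = x - 1/7y - 1/7z + 1, LT = x.
r = -10y - 3z - 4, LT = y.

S(g_1,r): lcm = yz. S = -3/10z^2 - 2/5z.
  leading term z^2: no divisor's leading term divides it; move -3/10z^2 to the remainder.
  leading term z: no divisor's leading term divides it; move -2/5z to the remainder.
  remainder -3/10z^2 - 2/5z ≠ 0; add m_4 = -3/10z^2 - 2/5z to the basis.

The other S-polynomials (S(g_1,g_2), S(g_2,r), S(g_1,m_4), S(g_2,m_4), S(r,m_4)) all reduce to 0 modulo the current basis, so we have a Gröbner basis.
Inter-reduce: drop elements whose leading term is divisible by another's, tail-reduce, and make monic.
Reduced Gröbner basis: {z^2 + 4/3z, x - 1/10z + 37/35, y + 3/10z + 2/5}.
The reduced Gröbner basis of I + (p) is {z^2 + 4/3z, x - 1/10z + 37/35, y + 3/10z + 2/5} ≠ {1}, a proper ideal, so the enlarged system stays consistent: p is independent of I, with normal form -10y - 3z - 4.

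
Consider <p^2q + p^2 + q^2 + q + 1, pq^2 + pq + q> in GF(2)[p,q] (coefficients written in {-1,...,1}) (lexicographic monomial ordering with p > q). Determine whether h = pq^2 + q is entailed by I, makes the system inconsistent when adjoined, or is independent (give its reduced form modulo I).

First compute the reduced Gröbner basis of I by Buchberger's algorithm.
f_1 = p^2q + p^2 + q^2 + q + 1, LT = p^2q.
f_2 = pq^2 + pq + q, LT = pq^2.

S(f_1,f_2): lcm = p^2q^2. S = pq + q^3 + q^2 + q.
  leading term pq: no divisor's leading term divides it; move pq to the remainder.
  leading term q^3: no divisor's leading term divides it; move q^3 to the remainder.
  leading term q^2: no divisor's leading term divides it; move q^2 to the remainder.
  leading term q: no divisor's leading term divides it; move q to the remainder.
  remainder pq + q^3 + q^2 + q ≠ 0; add k_3 = pq + q^3 + q^2 + q to the basis.

S(f_1,k_3): lcm = p^2q. S = p^2 + pq^3 + pq^2 + pq + q^2 + q + 1.
  leading term p^2: no divisor's leading term divides it; move p^2 to the remainder.
  leading term pq^3: subtract (q)·f_2 from pq^3 + pq^2 + pq + q^2 + q + 1 → pq + q + 1
  leading term pq: subtract (1)·k_3 from pq + q + 1 → q^3 + q^2 + 1
  leading term q^3: no divisor's leading term divides it; move q^3 to the remainder.
  leading term q^2: no divisor's leading term divides it; move q^2 to the remainder.
  leading term 1: no divisor's leading term divides it; move 1 to the remainder.
  remainder p^2 + q^3 + q^2 + 1 ≠ 0; add k_4 = p^2 + q^3 + q^2 + 1 to the basis.

S(f_2,k_3): lcm = pq^2. S = pq + q^4 + q^3 + q^2 + q.
  leading term pq: subtract (1)·k_3 from pq + q^4 + q^3 + q^2 + q → q^4
  leading term q^4: no divisor's leading term divides it; move q^4 to the remainder.
  remainder q^4 ≠ 0; add k_5 = q^4 to the basis.

The other S-polynomials (S(f_1,k_4), S(f_2,k_4), S(k_3,k_4), S(f_1,k_5), S(f_2,k_5), S(k_3,k_5), S(k_4,k_5)) all reduce to 0 modulo the current basis, so we have a Gröbner basis.
Inter-reduce: drop elements whose leading term is divisible by another's, tail-reduce, and make monic.
Reduced Gröbner basis: {p^2 + q^3 + q^2 + 1, pq + q^3 + q^2 + q, q^4}.
Label its elements g_1 = p^2 + q^3 + q^2 + 1, g_2 = pq + q^3 + q^2 + q, g_3 = q^4.

Reduce h = pq^2 + q modulo G:
  leading term pq^2: subtract (q)·g_2 from pq^2 + q → q^4 + q^3 + q^2 + q
  leading term q^4: subtract (1)·g_3 from q^4 + q^3 + q^2 + q → q^3 + q^2 + q
  leading term q^3: no divisor's leading term divides it; move q^3 to the remainder.
  leading term q^2: no divisor's leading term divides it; move q^2 to the remainder.
  leading term q: no divisor's leading term divides it; move q to the remainder.
  normal form = q^3 + q^2 + q.
The normal form is nonzero, so h ∉ I. Since h minus its normal form lies in I, I + (h) = I + (r) where r = q^3 + q^2 + q; decide whether this ideal is the whole ring.
Run Buchberger on G together with r (pairs among the g_i already reduce to 0 since G is a Gröbner basis):
g_1 = p^2 + q^3 + q^2 + 1, LT = p^2.
g_2 = pq + q^3 + q^2 + q, LT = pq.
g_3 = q^4, LT = q^4.
r = q^3 + q^2 + q, LT = q^3.

S(g_2,r): lcm = pq^3. S = pq^2 + pq + q^5 + q^4 + q^3.
  leading term pq^2: subtract (q)·g_2 from pq^2 + pq + q^5 + q^4 + q^3 → pq + q^5 + q^2
  leading term pq: subtract (1)·g_2 from pq + q^5 + q^2 → q^5 + q^3 + q
  leading term q^5: subtract (q)·g_3 from q^5 + q^3 + q → q^3 + q
  leading term q^3: subtract (1)·r from q^3 + q → q^2
  leading term q^2: no divisor's leading term divides it; move q^2 to the remainder.
  remainder q^2 ≠ 0; add m_5 = q^2 to the basis.

S(g_3,r): lcm = q^4. S = q^3 + q^2.
  leading term q^3: subtract (1)·r from q^3 + q^2 → q
  leading term q: no divisor's leading term divides it; move q to the remainder.
  remainder q ≠ 0; add m_6 = q to the basis.

The other S-polynomials (S(g_1,g_2), S(g_1,g_3), S(g_1,r), S(g_2,g_3), S(g_1,m_5), S(g_2,m_5), S(g_3,m_5), S(r,m_5), S(g_1,m_6), S(g_2,m_6), S(g_3,m_6), S(r,m_6), S(m_5,m_6)) all reduce to 0 modulo the current basis, so we have a Gröbner basis.
Inter-reduce: drop elements whose leading term is divisible by another's, tail-reduce, and make monic.
Reduced Gröbner basis: {p^2 + 1, q}.
The reduced Gröbner basis of I + (h) is {p^2 + 1, q} ≠ {1}, a proper ideal, so the enlarged system stays consistent: h is independent of I, with normal form q^3 + q^2 + q.

pq^2 + q is independent of I; its normal form modulo I is q^3 + q^2 + q.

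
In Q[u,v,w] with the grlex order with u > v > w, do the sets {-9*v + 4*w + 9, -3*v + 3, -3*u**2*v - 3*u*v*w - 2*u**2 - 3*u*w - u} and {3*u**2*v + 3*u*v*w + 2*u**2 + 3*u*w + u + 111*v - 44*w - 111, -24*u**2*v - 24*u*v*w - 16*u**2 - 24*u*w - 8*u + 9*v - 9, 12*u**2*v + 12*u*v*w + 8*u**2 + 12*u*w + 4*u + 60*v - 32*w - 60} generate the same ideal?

Yes, the ideals are equal.

Since reduced Gröbner bases are canonical representatives of ideals under a given ordering, it suffices to compute and compare them.
Buchberger on the first generating set:
f_1 = -9*v + 4*w + 9, LT = v.
f_2 = -3*v + 3, LT = v.
f_3 = -3*u**2*v - 3*u*v*w - 2*u**2 - 3*u*w - u, LT = u**2*v.

S(f_1,f_2): lcm = v. S = -4/9*w.
  leading term w: no divisor's leading term divides it; move -4/9*w to the remainder.
  remainder -4/9*w ≠ 0; add g_4 = -4/9*w to the basis.

S(f_1,f_3): lcm = u**2*v. S = -4/9*u**2*w - u*v*w - 5/3*u**2 - u*w - 1/3*u.
  leading term u**2*w: subtract (u**2)·g_4 from -4/9*u**2*w - u*v*w - 5/3*u**2 - u*w - 1/3*u → -u*v*w - 5/3*u**2 - u*w - 1/3*u
  leading term u*v*w: subtract (1/9*u*w)·f_1 from -u*v*w - 5/3*u**2 - u*w - 1/3*u → -4/9*u*w**2 - 5/3*u**2 - 2*u*w - 1/3*u
  leading term u*w**2: subtract (u*w)·g_4 from -4/9*u*w**2 - 5/3*u**2 - 2*u*w - 1/3*u → -5/3*u**2 - 2*u*w - 1/3*u
  leading term u**2: no divisor's leading term divides it; move -5/3*u**2 to the remainder.
  leading term u*w: subtract (9/2*u)·g_4 from -2*u*w - 1/3*u → -1/3*u
  leading term u: no divisor's leading term divides it; move -1/3*u to the remainder.
  remainder -5/3*u**2 - 1/3*u ≠ 0; add g_5 = -5/3*u**2 - 1/3*u to the basis.

The other S-polynomials (S(f_2,f_3), S(f_1,g_4), S(f_2,g_4), S(f_3,g_4), S(f_1,g_5), S(f_2,g_5), S(f_3,g_5), S(g_4,g_5)) all reduce to 0 modulo the current basis, so we have a Gröbner basis.
Inter-reduce: drop elements whose leading term is divisible by another's, tail-reduce, and make monic.
Reduced Gröbner basis: {u**2 + 1/5*u, v - 1, w}.

Buchberger on the second generating set:
h_1 = 3*u**2*v + 3*u*v*w + 2*u**2 + 3*u*w + u + 111*v - 44*w - 111, LT = u**2*v.
h_2 = -24*u**2*v - 24*u*v*w - 16*u**2 - 24*u*w - 8*u + 9*v - 9, LT = u**2*v.
h_3 = 12*u**2*v + 12*u*v*w + 8*u**2 + 12*u*w + 4*u + 60*v - 32*w - 60, LT = u**2*v.

S(h_1,h_2): lcm = u**2*v. S = 299/8*v - 44/3*w - 299/8.
  leading term v: no divisor's leading term divides it; move 299/8*v to the remainder.
  leading term w: no divisor's leading term divides it; move -44/3*w to the remainder.
  leading term 1: no divisor's leading term divides it; move -299/8 to the remainder.
  remainder 299/8*v - 44/3*w - 299/8 ≠ 0; add k_4 = 299/8*v - 44/3*w - 299/8 to the basis.

S(h_1,h_3): lcm = u**2*v. S = 32*v - 12*w - 32.
  leading term v: subtract (256/299)·k_4 from 32*v - 12*w - 32 → 500/897*w
  leading term w: no divisor's leading term divides it; move 500/897*w to the remainder.
  remainder 500/897*w ≠ 0; add k_5 = 500/897*w to the basis.

S(h_1,k_4): lcm = u**2*v. S = 352/897*u**2*w + u*v*w + 5/3*u**2 + u*w + 1/3*u + 37*v - 44/3*w - 37.
  leading term u**2*w: subtract (88/125*u**2)·k_5 from 352/897*u**2*w + u*v*w + 5/3*u**2 + u*w + 1/3*u + 37*v - 44/3*w - 37 → u*v*w + 5/3*u**2 + u*w + 1/3*u + 37*v - 44/3*w - 37
  leading term u*v*w: subtract (8/299*u*w)·k_4 from u*v*w + 5/3*u**2 + u*w + 1/3*u + 37*v - 44/3*w - 37 → 352/897*u*w**2 + 5/3*u**2 + 2*u*w + 1/3*u + 37*v - 44/3*w - 37
  leading term u*w**2: subtract (88/125*u*w)·k_5 from 352/897*u*w**2 + 5/3*u**2 + 2*u*w + 1/3*u + 37*v - 44/3*w - 37 → 5/3*u**2 + 2*u*w + 1/3*u + 37*v - 44/3*w - 37
  leading term u**2: no divisor's leading term divides it; move 5/3*u**2 to the remainder.
  leading term u*w: subtract (897/250*u)·k_5 from 2*u*w + 1/3*u + 37*v - 44/3*w - 37 → 1/3*u + 37*v - 44/3*w - 37
  leading term u: no divisor's leading term divides it; move 1/3*u to the remainder.
  leading term v: subtract (296/299)·k_4 from 37*v - 44/3*w - 37 → -44/299*w
  leading term w: subtract (-33/125)·k_5 from -44/299*w → 0
  remainder 5/3*u**2 + 1/3*u ≠ 0; add k_6 = 5/3*u**2 + 1/3*u to the basis.

The other S-polynomials (S(h_2,h_3), S(h_2,k_4), S(h_3,k_4), S(h_1,k_5), S(h_2,k_5), S(h_3,k_5), S(k_4,k_5), S(h_1,k_6), S(h_2,k_6), S(h_3,k_6), S(k_4,k_6), S(k_5,k_6)) all reduce to 0 modulo the current basis, so we have a Gröbner basis.
Inter-reduce: drop elements whose leading term is divisible by another's, tail-reduce, and make monic.
Reduced Gröbner basis: {u**2 + 1/5*u, v - 1, w}.

Same reduced basis, so the two generating sets span the same ideal.
The choice of monomial ordering does not affect the verdict — as long as both bases are computed under the same ordering, their equality decides ideal equality.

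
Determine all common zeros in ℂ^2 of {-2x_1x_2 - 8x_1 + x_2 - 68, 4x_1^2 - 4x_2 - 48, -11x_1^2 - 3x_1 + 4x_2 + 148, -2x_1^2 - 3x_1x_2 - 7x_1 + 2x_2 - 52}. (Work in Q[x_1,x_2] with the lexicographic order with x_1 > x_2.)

{(-4, 4)}

Compute a lex Gröbner basis by Buchberger's algorithm.
f_1 = -2x_1x_2 - 8x_1 + x_2 - 68, LT = x_1x_2.
f_2 = 4x_1^2 - 4x_2 - 48, LT = x_1^2.
f_3 = -11x_1^2 - 3x_1 + 4x_2 + 148, LT = x_1^2.
f_4 = -2x_1^2 - 3x_1x_2 - 7x_1 + 2x_2 - 52, LT = x_1^2.

S(f_1,f_2): lcm = x_1^2x_2. S = 4x_1^2 - 1/2x_1x_2 + 34x_1 + x_2^2 + 12x_2.
  reduce S modulo (f_1, f_2, f_3, f_4):
  remainder 36x_1 + x_2^2 + 63/4x_2 + 65 ≠ 0; add h_5 = 36x_1 + x_2^2 + 63/4x_2 + 65 to the basis.

S(f_1,f_3): lcm = x_1^2x_2. S = 4x_1^2 - 17/22x_1x_2 + 34x_1 + 4/11x_2^2 + 148/11x_2.
  reduce S modulo (f_1, f_2, f_3, f_4, h_5):
  remainder -2/3x_2^2 + 37/44x_2 + 241/33 ≠ 0; add h_6 = -2/3x_2^2 + 37/44x_2 + 241/33 to the basis.

S(f_1,f_4): lcm = x_1^2x_2. S = 4x_1^2 - 3/2x_1x_2^2 - 4x_1x_2 + 34x_1 + x_2^2 - 26x_2.
  reduce S modulo (f_1, f_2, f_3, f_4, h_5, h_6):
  remainder 19039/1056x_2 - 19039/264 ≠ 0; add h_7 = 19039/1056x_2 - 19039/264 to the basis.

The other S-polynomials (S(f_2,f_3), S(f_2,f_4), S(f_3,f_4), S(f_1,h_5), S(f_2,h_5), S(f_3,h_5), S(f_4,h_5), S(f_1,h_6), S(f_2,h_6), S(f_3,h_6), S(f_4,h_6), S(h_5,h_6), S(f_1,h_7), S(f_2,h_7), S(f_3,h_7), S(f_4,h_7), S(h_5,h_7), S(h_6,h_7)) all reduce to 0 modulo the current basis, so we have a Gröbner basis.
Inter-reduce: drop elements whose leading term is divisible by another's, tail-reduce, and make monic.
Reduced Gröbner basis: {x_1 + 4, x_2 - 4}.

The lex basis is triangular: the last element involves only x_2. Solving x_2 - 4 = 0 gives x_2 ∈ {4}; substituting each value into the earlier elements determines the remaining variables.
  x_2 = 4: the earlier basis element becomes x_1 + 4 = 0, giving x_1 = -4 — point (-4, 4).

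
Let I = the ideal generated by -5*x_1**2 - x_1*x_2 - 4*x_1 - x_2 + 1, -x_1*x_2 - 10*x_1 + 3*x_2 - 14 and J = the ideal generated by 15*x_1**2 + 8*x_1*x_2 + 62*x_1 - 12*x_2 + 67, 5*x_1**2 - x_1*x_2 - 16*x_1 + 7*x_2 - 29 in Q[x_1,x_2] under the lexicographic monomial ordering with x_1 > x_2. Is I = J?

Yes, the ideals are equal.

Since reduced Gröbner bases are canonical representatives of ideals under a given ordering, it suffices to compute and compare them.
Buchberger on the first generating set:
f_1 = -5*x_1**2 - x_1*x_2 - 4*x_1 - x_2 + 1, LT = x_1**2.
f_2 = -x_1*x_2 - 10*x_1 + 3*x_2 - 14, LT = x_1*x_2.

S(f_1,f_2): lcm = x_1**2*x_2. S = -10*x_1**2 + 1/5*x_1*x_2**2 + 19/5*x_1*x_2 - 14*x_1 + 1/5*x_2**2 - 1/5*x_2.
  leading term x_1**2: subtract (2)·f_1 from -10*x_1**2 + 1/5*x_1*x_2**2 + 19/5*x_1*x_2 - 14*x_1 + 1/5*x_2**2 - 1/5*x_2 → 1/5*x_1*x_2**2 + 29/5*x_1*x_2 - 6*x_1 + 1/5*x_2**2 + 9/5*x_2 - 2
  leading term x_1*x_2**2: subtract (-1/5*x_2)·f_2 from 1/5*x_1*x_2**2 + 29/5*x_1*x_2 - 6*x_1 + 1/5*x_2**2 + 9/5*x_2 - 2 → 19/5*x_1*x_2 - 6*x_1 + 4/5*x_2**2 - x_2 - 2
  leading term x_1*x_2: subtract (-19/5)·f_2 from 19/5*x_1*x_2 - 6*x_1 + 4/5*x_2**2 - x_2 - 2 → -44*x_1 + 4/5*x_2**2 + 52/5*x_2 - 276/5
  leading term x_1: no divisor's leading term divides it; move -44*x_1 to the remainder.
  leading term x_2**2: no divisor's leading term divides it; move 4/5*x_2**2 to the remainder.
  leading term x_2: no divisor's leading term divides it; move 52/5*x_2 to the remainder.
  leading term 1: no divisor's leading term divides it; move -276/5 to the remainder.
  remainder -44*x_1 + 4/5*x_2**2 + 52/5*x_2 - 276/5 ≠ 0; add g_3 = -44*x_1 + 4/5*x_2**2 + 52/5*x_2 - 276/5 to the basis.

S(f_2,g_3): lcm = x_1*x_2. S = 10*x_1 + 1/55*x_2**3 + 13/55*x_2**2 - 234/55*x_2 + 14.
  leading term x_1: subtract (-5/22)·g_3 from 10*x_1 + 1/55*x_2**3 + 13/55*x_2**2 - 234/55*x_2 + 14 → 1/55*x_2**3 + 23/55*x_2**2 - 104/55*x_2 + 16/11
  leading term x_2**3: no divisor's leading term divides it; move 1/55*x_2**3 to the remainder.
  leading term x_2**2: no divisor's leading term divides it; move 23/55*x_2**2 to the remainder.
  leading term x_2: no divisor's leading term divides it; move -104/55*x_2 to the remainder.
  leading term 1: no divisor's leading term divides it; move 16/11 to the remainder.
  remainder 1/55*x_2**3 + 23/55*x_2**2 - 104/55*x_2 + 16/11 ≠ 0; add g_4 = 1/55*x_2**3 + 23/55*x_2**2 - 104/55*x_2 + 16/11 to the basis.

The other S-polynomials (S(f_1,g_3), S(f_1,g_4), S(f_2,g_4), S(g_3,g_4)) all reduce to 0 modulo the current basis, so we have a Gröbner basis.
Inter-reduce: drop elements whose leading term is divisible by another's, tail-reduce, and make monic.
Reduced Gröbner basis: {x_1 - 1/55*x_2**2 - 13/55*x_2 + 69/55, x_2**3 + 23*x_2**2 - 104*x_2 + 80}.

Buchberger on the second generating set:
h_1 = 15*x_1**2 + 8*x_1*x_2 + 62*x_1 - 12*x_2 + 67, LT = x_1**2.
h_2 = 5*x_1**2 - x_1*x_2 - 16*x_1 + 7*x_2 - 29, LT = x_1**2.

S(h_1,h_2): lcm = x_1**2. S = 11/15*x_1*x_2 + 22/3*x_1 - 11/5*x_2 + 154/15.
  leading term x_1*x_2: no divisor's leading term divides it; move 11/15*x_1*x_2 to the remainder.
  leading term x_1: no divisor's leading term divides it; move 22/3*x_1 to the remainder.
  leading term x_2: no divisor's leading term divides it; move -11/5*x_2 to the remainder.
  leading term 1: no divisor's leading term divides it; move 154/15 to the remainder.
  remainder 11/15*x_1*x_2 + 22/3*x_1 - 11/5*x_2 + 154/15 ≠ 0; add k_3 = 11/15*x_1*x_2 + 22/3*x_1 - 11/5*x_2 + 154/15 to the basis.

S(h_1,k_3): lcm = x_1**2*x_2. S = -10*x_1**2 + 8/15*x_1*x_2**2 + 107/15*x_1*x_2 - 14*x_1 - 4/5*x_2**2 + 67/15*x_2.
  leading term x_1**2: subtract (-2/3)·h_1 from -10*x_1**2 + 8/15*x_1*x_2**2 + 107/15*x_1*x_2 - 14*x_1 - 4/5*x_2**2 + 67/15*x_2 → 8/15*x_1*x_2**2 + 187/15*x_1*x_2 + 82/3*x_1 - 4/5*x_2**2 - 53/15*x_2 + 134/3
  leading term x_1*x_2**2: subtract (8/11*x_2)·k_3 from 8/15*x_1*x_2**2 + 187/15*x_1*x_2 + 82/3*x_1 - 4/5*x_2**2 - 53/15*x_2 + 134/3 → 107/15*x_1*x_2 + 82/3*x_1 + 4/5*x_2**2 - 11*x_2 + 134/3
  leading term x_1*x_2: subtract (107/11)·k_3 from 107/15*x_1*x_2 + 82/3*x_1 + 4/5*x_2**2 - 11*x_2 + 134/3 → -44*x_1 + 4/5*x_2**2 + 52/5*x_2 - 276/5
  leading term x_1: no divisor's leading term divides it; move -44*x_1 to the remainder.
  leading term x_2**2: no divisor's leading term divides it; move 4/5*x_2**2 to the remainder.
  leading term x_2: no divisor's leading term divides it; move 52/5*x_2 to the remainder.
  leading term 1: no divisor's leading term divides it; move -276/5 to the remainder.
  remainder -44*x_1 + 4/5*x_2**2 + 52/5*x_2 - 276/5 ≠ 0; add k_4 = -44*x_1 + 4/5*x_2**2 + 52/5*x_2 - 276/5 to the basis.

S(k_3,k_4): lcm = x_1*x_2. S = 10*x_1 + 1/55*x_2**3 + 13/55*x_2**2 - 234/55*x_2 + 14.
  leading term x_1: subtract (-5/22)·k_4 from 10*x_1 + 1/55*x_2**3 + 13/55*x_2**2 - 234/55*x_2 + 14 → 1/55*x_2**3 + 23/55*x_2**2 - 104/55*x_2 + 16/11
  leading term x_2**3: no divisor's leading term divides it; move 1/55*x_2**3 to the remainder.
  leading term x_2**2: no divisor's leading term divides it; move 23/55*x_2**2 to the remainder.
  leading term x_2: no divisor's leading term divides it; move -104/55*x_2 to the remainder.
  leading term 1: no divisor's leading term divides it; move 16/11 to the remainder.
  remainder 1/55*x_2**3 + 23/55*x_2**2 - 104/55*x_2 + 16/11 ≠ 0; add k_5 = 1/55*x_2**3 + 23/55*x_2**2 - 104/55*x_2 + 16/11 to the basis.

The other S-polynomials (S(h_2,k_3), S(h_1,k_4), S(h_2,k_4), S(h_1,k_5), S(h_2,k_5), S(k_3,k_5), S(k_4,k_5)) all reduce to 0 modulo the current basis, so we have a Gröbner basis.
Inter-reduce: drop elements whose leading term is divisible by another's, tail-reduce, and make monic.
Reduced Gröbner basis: {x_1 - 1/55*x_2**2 - 13/55*x_2 + 69/55, x_2**3 + 23*x_2**2 - 104*x_2 + 80}.

The two bases agree; hence the ideals are identical.
The same test decides containment: I ⊆ J iff every generator of I reduces to 0 modulo a Gröbner basis of J.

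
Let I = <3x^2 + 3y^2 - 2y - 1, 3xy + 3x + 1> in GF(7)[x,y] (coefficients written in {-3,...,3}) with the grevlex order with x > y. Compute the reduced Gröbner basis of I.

f_1 = 3x^2 + 3y^2 - 2y - 1, LT = x^2.
f_2 = 3xy + 3x + 1, LT = xy.

S(f_1,f_2): lcm = x^2y. S = y^3 - x^2 - 3y^2 + 2x + 2y.
  leading term y^3: no divisor's leading term divides it; move y^3 to the remainder.
  leading term x^2: subtract (2)·f_1 from -x^2 - 3y^2 + 2x + 2y → -2y^2 + 2x - y + 2
  leading term y^2: no divisor's leading term divides it; move -2y^2 to the remainder.
  leading term x: no divisor's leading term divides it; move 2x to the remainder.
  leading term y: no divisor's leading term divides it; move -y to the remainder.
  leading term 1: no divisor's leading term divides it; move 2 to the remainder.
  remainder y^3 - 2y^2 + 2x - y + 2 ≠ 0; add g_3 = y^3 - 2y^2 + 2x - y + 2 to the basis.

The other S-polynomials (S(f_1,g_3), S(f_2,g_3)) all reduce to 0 modulo the current basis, so we have a Gröbner basis.

G = {y^3 - 2y^2 + 2x - y + 2, x^2 + y^2 - 3y + 2, xy + x - 2}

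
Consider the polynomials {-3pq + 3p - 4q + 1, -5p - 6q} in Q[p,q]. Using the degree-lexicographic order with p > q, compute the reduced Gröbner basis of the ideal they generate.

G = {q^2 - 19/9q + 5/18, p + 6/5q}

f_1 = -3pq + 3p - 4q + 1, LT = pq.
f_2 = -5p - 6q, LT = p.

S(f_1,f_2): lcm = pq. S = -6/5q^2 - p + 4/3q - 1/3.
  reduce S modulo (f_1, f_2):
  remainder -6/5q^2 + 38/15q - 1/3 ≠ 0; add g_3 = -6/5q^2 + 38/15q - 1/3 to the basis.

The other S-polynomials (S(f_1,g_3), S(f_2,g_3)) all reduce to 0 modulo the current basis, so we have a Gröbner basis.
Inter-reduce: drop elements whose leading term is divisible by another's, tail-reduce, and make monic.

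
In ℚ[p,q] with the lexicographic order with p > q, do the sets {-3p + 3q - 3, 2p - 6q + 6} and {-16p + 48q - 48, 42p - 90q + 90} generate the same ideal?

Yes, the ideals are equal.

Two ideals are equal iff their reduced Gröbner bases coincide (the reduced basis is unique for a fixed ordering).
Buchberger on the first generating set:
f_1 = -3p + 3q - 3, LT = p.
f_2 = 2p - 6q + 6, LT = p.

S(f_1,f_2): lcm = p. S = 2q - 2.
  leading term q: no divisor's leading term divides it; move 2q to the remainder.
  leading term 1: no divisor's leading term divides it; move -2 to the remainder.
  remainder 2q - 2 ≠ 0; add g_3 = 2q - 2 to the basis.

The other S-polynomials (S(f_1,g_3), S(f_2,g_3)) all reduce to 0 modulo the current basis, so we have a Gröbner basis.
Inter-reduce: drop elements whose leading term is divisible by another's, tail-reduce, and make monic.
Reduced Gröbner basis: {p, q - 1}.

Buchberger on the second generating set:
h_1 = -16p + 48q - 48, LT = p.
h_2 = 42p - 90q + 90, LT = p.

S(h_1,h_2): lcm = p. S = -6/7q + 6/7.
  leading term q: no divisor's leading term divides it; move -6/7q to the remainder.
  leading term 1: no divisor's leading term divides it; move 6/7 to the remainder.
  remainder -6/7q + 6/7 ≠ 0; add k_3 = -6/7q + 6/7 to the basis.

The other S-polynomials (S(h_1,k_3), S(h_2,k_3)) all reduce to 0 modulo the current basis, so we have a Gröbner basis.
Inter-reduce: drop elements whose leading term is divisible by another's, tail-reduce, and make monic.
Reduced Gröbner basis: {p, q - 1}.

These coincide, so the ideals are equal.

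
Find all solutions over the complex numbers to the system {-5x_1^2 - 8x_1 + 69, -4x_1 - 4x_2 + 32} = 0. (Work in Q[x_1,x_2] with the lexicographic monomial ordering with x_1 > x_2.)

{(3, 5), (-23/5, 63/5)}

Compute a lex Gröbner basis by Buchberger's algorithm.
f_1 = -5x_1^2 - 8x_1 + 69, LT = x_1^2.
f_2 = -4x_1 - 4x_2 + 32, LT = x_1.

S(f_1,f_2): lcm = x_1^2. S = -x_1x_2 + 48/5x_1 - 69/5.
  leading term x_1x_2: subtract (1/4x_2)·f_2 from -x_1x_2 + 48/5x_1 - 69/5 → 48/5x_1 + x_2^2 - 8x_2 - 69/5
  leading term x_1: subtract (-12/5)·f_2 from 48/5x_1 + x_2^2 - 8x_2 - 69/5 → x_2^2 - 88/5x_2 + 63
  leading term x_2^2: no divisor's leading term divides it; move x_2^2 to the remainder.
  leading term x_2: no divisor's leading term divides it; move -88/5x_2 to the remainder.
  leading term 1: no divisor's leading term divides it; move 63 to the remainder.
  remainder x_2^2 - 88/5x_2 + 63 ≠ 0; add h_3 = x_2^2 - 88/5x_2 + 63 to the basis.

S(f_1,h_3): leading monomials are coprime, so the S-polynomial reduces to 0 (Buchberger's first criterion).
S(f_2,h_3): leading monomials are coprime, so the S-polynomial reduces to 0 (Buchberger's first criterion).
Every S-polynomial of the final basis reduces to 0, so we have a Gröbner basis.
Inter-reduce: drop elements whose leading term is divisible by another's, tail-reduce, and make monic.
Reduced Gröbner basis: {x_1 + x_2 - 8, x_2^2 - 88/5x_2 + 63}.

The lex basis is triangular: the last element involves only x_2. Solving x_2^2 - 88/5x_2 + 63 = 0 gives x_2 ∈ {5, 63/5}; substituting each value into the earlier elements determines the remaining variables.
  x_2 = 5: the earlier basis element becomes x_1 - 3 = 0, giving x_1 = 3 — point (3, 5).
  x_2 = 63/5: the earlier basis element becomes x_1 + 23/5 = 0, giving x_1 = -23/5 — point (-23/5, 63/5).
Each listed point satisfies every original equation (direct substitution).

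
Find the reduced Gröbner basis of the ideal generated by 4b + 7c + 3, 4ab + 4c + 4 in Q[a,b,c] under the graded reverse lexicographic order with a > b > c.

f_1 = 4b + 7c + 3, LT = b.
f_2 = 4ab + 4c + 4, LT = ab.

S(f_1,f_2): lcm = ab. S = 7/4ac + 3/4a - c - 1.
  leading term ac: no divisor's leading term divides it; move 7/4ac to the remainder.
  leading term a: no divisor's leading term divides it; move 3/4a to the remainder.
  leading term c: no divisor's leading term divides it; move -c to the remainder.
  leading term 1: no divisor's leading term divides it; move -1 to the remainder.
  remainder 7/4ac + 3/4a - c - 1 ≠ 0; add g_3 = 7/4ac + 3/4a - c - 1 to the basis.

The other S-polynomials (S(f_1,g_3), S(f_2,g_3)) all reduce to 0 modulo the current basis, so we have a Gröbner basis.
Inter-reduce: drop elements whose leading term is divisible by another's, tail-reduce, and make monic.

G = {ac + 3/7a - 4/7c - 4/7, b + 7/4c + 3/4}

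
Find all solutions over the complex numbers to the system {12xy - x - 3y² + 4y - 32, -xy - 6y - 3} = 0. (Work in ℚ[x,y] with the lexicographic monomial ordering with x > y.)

Compute a lex Gröbner basis by Buchberger's algorithm.
f_1 = 12xy - x - 3y² + 4y - 32, LT = xy.
f_2 = -xy - 6y - 3, LT = xy.

S(f_1,f_2): lcm = xy. S = -1/12x - ¼y² - 17/3y - 17/3.
  reduce S modulo (f_1, f_2):
  remainder -1/12x - ¼y² - 17/3y - 17/3 ≠ 0; add h_3 = -1/12x - ¼y² - 17/3y - 17/3 to the basis.

S(f_1,h_3): lcm = xy. S = -1/12x - 3y³ - 273/4y² - 203/3y - 8/3.
  reduce S modulo (f_1, f_2, h_3):
  remainder -3y³ - 68y² - 62y + 3 ≠ 0; add h_4 = -3y³ - 68y² - 62y + 3 to the basis.

The other S-polynomials (S(f_2,h_3), S(f_1,h_4), S(f_2,h_4), S(h_3,h_4)) all reduce to 0 modulo the current basis, so we have a Gröbner basis.
Inter-reduce: drop elements whose leading term is divisible by another's, tail-reduce, and make monic.
Reduced Gröbner basis: {x + 3y² + 68y + 68, y³ + 68/3y² + 62/3y - 1}.

Elimination: the polynomial y³ + 68/3y² + 62/3y - 1 lies in the elimination ideal for y, so y ∈ {-1, -65/6 + sqrt(4261)/6, -sqrt(4261)/6 - 65/6}. For each such y, the remaining basis elements (now univariate) give the rest of the solution.
  y = -1: the earlier basis element becomes x + 3 = 0, giving x = -3 — point (-3, -1).
  y = -65/6 + sqrt(4261)/6: the earlier basis element becomes x + sqrt(4261)/2 + 77/2 = 0, giving x = -77/2 - sqrt(4261)/2 — point (-77/2 - sqrt(4261)/2, -65/6 + sqrt(4261)/6).
  y = -sqrt(4261)/6 - 65/6: the earlier basis element becomes x - sqrt(4261)/2 + 77/2 = 0, giving x = -77/2 + sqrt(4261)/2 — point (-77/2 + sqrt(4261)/2, -sqrt(4261)/6 - 65/6).

{(-3, -1), (-77/2 - sqrt(4261)/2, -65/6 + sqrt(4261)/6), (-77/2 + sqrt(4261)/2, -sqrt(4261)/6 - 65/6)}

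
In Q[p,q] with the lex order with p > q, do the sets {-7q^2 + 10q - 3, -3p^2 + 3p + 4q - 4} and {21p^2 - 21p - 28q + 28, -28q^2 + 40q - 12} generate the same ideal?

Since reduced Gröbner bases are canonical representatives of ideals under a given ordering, it suffices to compute and compare them.
Buchberger on the first generating set:
f_1 = -7q^2 + 10q - 3, LT = q^2.
f_2 = -3p^2 + 3p + 4q - 4, LT = p^2.

S(f_1,f_2): leading monomials are coprime, so the S-polynomial reduces to 0 (Buchberger's first criterion).
Every S-polynomial of the final basis reduces to 0, so we have a Gröbner basis.
Inter-reduce: drop elements whose leading term is divisible by another's, tail-reduce, and make monic.
Reduced Gröbner basis: {p^2 - p - 4/3q + 4/3, q^2 - 10/7q + 3/7}.

Buchberger on the second generating set:
h_1 = 21p^2 - 21p - 28q + 28, LT = p^2.
h_2 = -28q^2 + 40q - 12, LT = q^2.

S(h_1,h_2): leading monomials are coprime, so the S-polynomial reduces to 0 (Buchberger's first criterion).
Every S-polynomial of the final basis reduces to 0, so we have a Gröbner basis.
Inter-reduce: drop elements whose leading term is divisible by another's, tail-reduce, and make monic.
Reduced Gröbner basis: {p^2 - p - 4/3q + 4/3, q^2 - 10/7q + 3/7}.

Same reduced basis, so the two generating sets span the same ideal.
The same test decides containment: I ⊆ J iff every generator of I reduces to 0 modulo a Gröbner basis of J.

Yes, the ideals are equal.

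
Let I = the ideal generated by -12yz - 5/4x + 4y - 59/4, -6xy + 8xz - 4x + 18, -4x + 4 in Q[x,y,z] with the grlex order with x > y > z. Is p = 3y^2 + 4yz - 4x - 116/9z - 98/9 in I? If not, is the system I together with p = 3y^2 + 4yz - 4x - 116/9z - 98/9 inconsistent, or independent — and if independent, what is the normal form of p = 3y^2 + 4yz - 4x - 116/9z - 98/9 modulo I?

First compute the reduced Gröbner basis of I by Buchberger's algorithm.
f_1 = -12yz - 5/4x + 4y - 59/4, LT = yz.
f_2 = -6xy + 8xz - 4x + 18, LT = xy.
f_3 = -4x + 4, LT = x.

S(f_1,f_2): lcm = xyz. S = 4/3xz^2 + 5/48x^2 - 1/3xy - 2/3xz + 59/48x + 3z.
  leading term xz^2: subtract (-1/3z^2)·f_3 from 4/3xz^2 + 5/48x^2 - 1/3xy - 2/3xz + 59/48x + 3z → 5/48x^2 - 1/3xy - 2/3xz + 4/3z^2 + 59/48x + 3z
  leading term x^2: subtract (-5/192x)·f_3 from 5/48x^2 - 1/3xy - 2/3xz + 4/3z^2 + 59/48x + 3z → -1/3xy - 2/3xz + 4/3z^2 + 4/3x + 3z
  leading term xy: subtract (1/18)·f_2 from -1/3xy - 2/3xz + 4/3z^2 + 4/3x + 3z → -10/9xz + 4/3z^2 + 14/9x + 3z - 1
  leading term xz: subtract (5/18z)·f_3 from -10/9xz + 4/3z^2 + 14/9x + 3z - 1 → 4/3z^2 + 14/9x + 17/9z - 1
  leading term z^2: no divisor's leading term divides it; move 4/3z^2 to the remainder.
  leading term x: subtract (-7/18)·f_3 from 14/9x + 17/9z - 1 → 17/9z + 5/9
  leading term z: no divisor's leading term divides it; move 17/9z to the remainder.
  leading term 1: no divisor's leading term divides it; move 5/9 to the remainder.
  remainder 4/3z^2 + 17/9z + 5/9 ≠ 0; add h_4 = 4/3z^2 + 17/9z + 5/9 to the basis.

S(f_2,f_3): lcm = xy. S = -4/3xz + 2/3x + y - 3.
  leading term xz: subtract (1/3z)·f_3 from -4/3xz + 2/3x + y - 3 → 2/3x + y - 4/3z - 3
  leading term x: subtract (-1/6)·f_3 from 2/3x + y - 4/3z - 3 → y - 4/3z - 7/3
  leading term y: no divisor's leading term divides it; move y to the remainder.
  leading term z: no divisor's leading term divides it; move -4/3z to the remainder.
  leading term 1: no divisor's leading term divides it; move -7/3 to the remainder.
  remainder y - 4/3z - 7/3 ≠ 0; add h_5 = y - 4/3z - 7/3 to the basis.

The other S-polynomials (S(f_1,f_3), S(f_1,h_4), S(f_2,h_4), S(f_3,h_4), S(f_1,h_5), S(f_2,h_5), S(f_3,h_5), S(h_4,h_5)) all reduce to 0 modulo the current basis, so we have a Gröbner basis.
Inter-reduce: drop elements whose leading term is divisible by another's, tail-reduce, and make monic.
Reduced Gröbner basis: {z^2 + 17/12z + 5/12, x - 1, y - 4/3z - 7/3}.
Label its elements g_1 = z^2 + 17/12z + 5/12, g_2 = x - 1, g_3 = y - 4/3z - 7/3.

Reduce p = 3y^2 + 4yz - 4x - 116/9z - 98/9 modulo G:
  leading term y^2: subtract (3y)·g_3 from 3y^2 + 4yz - 4x - 116/9z - 98/9 → 8yz - 4x + 7y - 116/9z - 98/9
  leading term yz: subtract (8z)·g_3 from 8yz - 4x + 7y - 116/9z - 98/9 → 32/3z^2 - 4x + 7y + 52/9z - 98/9
  leading term z^2: subtract (32/3)·g_1 from 32/3z^2 - 4x + 7y + 52/9z - 98/9 → -4x + 7y - 28/3z - 46/3
  leading term x: subtract (-4)·g_2 from -4x + 7y - 28/3z - 46/3 → 7y - 28/3z - 58/3
  leading term y: subtract (7)·g_3 from 7y - 28/3z - 58/3 → -3
  leading term 1: no divisor's leading term divides it; move -3 to the remainder.
  normal form = -3.
The normal form is nonzero, so p ∉ I. Since p minus its normal form lies in I, I + (p) = I + (r) where r = -3; decide whether this ideal is the whole ring.
Here r = -3 is a nonzero constant, hence a unit: 1 ∈ I + (p), the Gröbner basis of I + (p) is {1}, and the enlarged system has no common solution — adjoining p is inconsistent.

Adjoining 3y^2 + 4yz - 4x - 116/9z - 98/9 makes the ideal the whole ring: the system is inconsistent.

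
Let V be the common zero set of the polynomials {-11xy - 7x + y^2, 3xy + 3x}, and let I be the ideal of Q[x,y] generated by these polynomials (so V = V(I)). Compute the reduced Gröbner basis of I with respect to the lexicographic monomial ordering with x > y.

f_1 = -11xy - 7x + y^2, LT = xy.
f_2 = 3xy + 3x, LT = xy.

S(f_1,f_2): lcm = xy. S = -4/11x - 1/11y^2.
  leading term x: no divisor's leading term divides it; move -4/11x to the remainder.
  leading term y^2: no divisor's leading term divides it; move -1/11y^2 to the remainder.
  remainder -4/11x - 1/11y^2 ≠ 0; add g_3 = -4/11x - 1/11y^2 to the basis.

S(f_1,g_3): lcm = xy. S = 7/11x - 1/4y^3 - 1/11y^2.
  leading term x: subtract (-7/4)·g_3 from 7/11x - 1/4y^3 - 1/11y^2 → -1/4y^3 - 1/4y^2
  leading term y^3: no divisor's leading term divides it; move -1/4y^3 to the remainder.
  leading term y^2: no divisor's leading term divides it; move -1/4y^2 to the remainder.
  remainder -1/4y^3 - 1/4y^2 ≠ 0; add g_4 = -1/4y^3 - 1/4y^2 to the basis.

S(f_2,g_3): lcm = xy. S = x - 1/4y^3.
  leading term x: subtract (-11/4)·g_3 from x - 1/4y^3 → -1/4y^3 - 1/4y^2
  leading term y^3: subtract (1)·g_4 from -1/4y^3 - 1/4y^2 → 0
  remainder 0.

S(f_1,g_4): lcm = xy^3. S = -4/11xy^2 - 1/11y^4.
  leading term xy^2: subtract (4/121y)·f_1 from -4/11xy^2 - 1/11y^4 → 28/121xy - 1/11y^4 - 4/121y^3
  leading term xy: subtract (-28/1331)·f_1 from 28/121xy - 1/11y^4 - 4/121y^3 → -196/1331x - 1/11y^4 - 4/121y^3 + 28/1331y^2
  leading term x: subtract (49/121)·g_3 from -196/1331x - 1/11y^4 - 4/121y^3 + 28/1331y^2 → -1/11y^4 - 4/121y^3 + 7/121y^2
  leading term y^4: subtract (4/11y)·g_4 from -1/11y^4 - 4/121y^3 + 7/121y^2 → 7/121y^3 + 7/121y^2
  leading term y^3: subtract (-28/121)·g_4 from 7/121y^3 + 7/121y^2 → 0
  remainder 0.

S(f_2,g_4): lcm = xy^3. S = 0.
  remainder 0.

S(g_3,g_4): leading monomials are coprime, so the S-polynomial reduces to 0 (Buchberger's first criterion).
Every S-polynomial of the final basis reduces to 0, so we have a Gröbner basis.
Inter-reduce: drop elements whose leading term is divisible by another's, tail-reduce, and make monic.

G = {x + 1/4y^2, y^3 + y^2}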